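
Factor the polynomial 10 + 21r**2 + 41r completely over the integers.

Need a pair with product 21·10 = 210 and sum 41: that's 6 and 35.
Split the middle term: 21r**2 + 6r + 35r + 10 = 3r(7r + 2) + 5(7r + 2).

(3r + 5)(7r + 2)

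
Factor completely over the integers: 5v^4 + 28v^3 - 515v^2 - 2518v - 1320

Among the possible rational roots, v = -4 is a root, so (v + 4) is a factor; dividing leaves 5v^3 + 8v^2 - 547v - 330.
Then v = -11 is a root, so (v + 11) divides it; the quotient is 5v^2 - 47v - 30.
The remaining quadratic factors as (5v + 3)(v - 10).

(5v + 3)(v + 11)(v + 4)(v - 10)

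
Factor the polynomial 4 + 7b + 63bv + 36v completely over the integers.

Group as (63bv + 7b) + (36v + 4) = 7b(9v + 1) + 4(9v + 1).
Both groups share the factor (9v + 1).

(7b + 4)(9v + 1)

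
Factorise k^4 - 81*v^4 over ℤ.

(k + 3*v)*(k - 3*v)*(k^2 + 9*v^2)

Write as (k^2)² − (9*v^2)², then factor k^2 - 9*v^2 once more.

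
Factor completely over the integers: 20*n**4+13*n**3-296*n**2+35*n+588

Testing divisors of the constant over divisors of the leading coefficient, n = 7/4 is a root, so (4*n-7) is a factor; dividing leaves 5*n**3+12*n**2-53*n-84.
Continuing, n = -7/5 is a root, so (5*n+7) divides it; the quotient is n**2+n-12.
The remaining quadratic factors as (n+4)(n-3).

(4*n-7)*(5*n+7)*(n+4)*(n-3)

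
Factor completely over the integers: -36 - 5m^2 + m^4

Substitute u = m^2 to get a quadratic in u, then factor.
m^2 - 9 is a difference of squares.
m^2 + 4 is irreducible over ℤ (sum of squares).

(m + 3)(m - 3)(m^2 + 4)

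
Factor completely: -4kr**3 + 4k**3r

Factor out 4kr, leaving k**2 - r**2, which is a difference of two squares.

4kr(k + r)(k - r)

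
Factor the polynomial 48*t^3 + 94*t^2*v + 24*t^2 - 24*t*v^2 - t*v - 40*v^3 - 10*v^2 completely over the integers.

Group: 8*t*(6*t^2 + 8*t*v + 3*t - 8*v^2 - 2*v) + 5*v*(6*t^2 + 8*t*v + 3*t - 8*v^2 - 2*v); both groups contain (6*t^2 + 8*t*v + 3*t - 8*v^2 - 2*v), so (8*t + 5*v) is a factor with cofactor 6*t^2 + 8*t*v + 3*t - 8*v^2 - 2*v.
The cofactor groups again: 6*t^2 + 8*t*v + 3*t - 8*v^2 - 2*v = 3*t*(2*t + 4*v + 1) - 2*v*(2*t + 4*v + 1); both groups contain (2*t + 4*v + 1), giving (3*t - 2*v)*(2*t + 4*v + 1).

(2*t + 4*v + 1)*(3*t - 2*v)*(8*t + 5*v)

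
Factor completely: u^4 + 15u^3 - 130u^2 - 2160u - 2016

(u + 1)(u + 12)(u + 14)(u - 12)

Among the possible rational roots, u = -12 is a root, so (u + 12) divides it; the quotient is u^3 + 3u^2 - 166u - 168.
Continuing, u = -14 is a root, so (u + 14) divides it; the quotient is u^2 - 11u - 12.
The remaining quadratic factors as (u + 1)(u - 12).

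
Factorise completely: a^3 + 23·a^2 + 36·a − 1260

(a + 14)·(a + 15)·(a − 6)

Testing divisors of the constant over divisors of the leading coefficient, a = −15 is a root, giving the factor (a + 15) and quotient a^2 + 8·a − 84.
The remaining quadratic factors as (a − 6)(a + 14).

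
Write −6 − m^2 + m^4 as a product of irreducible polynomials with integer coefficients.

(m^2 + 2)*(m^2 − 3)

Substitute u = m^2 to get a quadratic in u, then factor.
m^2 − 3 is irreducible over ℤ (3 is not a perfect square).
m^2 + 2 is irreducible over ℤ (always positive, so no real roots).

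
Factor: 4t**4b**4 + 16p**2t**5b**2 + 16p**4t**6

Factor out 4t**4 first: what remains is 4p**4t**2 + 4p**2tb**2 + b**4.
Recognize a perfect-square trinomial with the parts 2p**2t and b**2.

4t**4(2p**2t + b**2)**2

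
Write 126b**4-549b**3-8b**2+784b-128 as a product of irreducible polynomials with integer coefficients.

(3b-4)(6b-1)(7b+8)(b-4)

Trying the rational-root candidates, b = 4 is a root, so (b-4) divides it; the quotient is 126b**3-45b**2-188b+32.
Continuing, b = 4/3 is a root, so (3b-4) is a factor; dividing leaves 42b**2+41b-8.
The remaining quadratic factors as (6b-1)(7b+8).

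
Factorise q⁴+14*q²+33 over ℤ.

Substitute u = q² to get a quadratic in u, then factor.
q²+3 is irreducible over ℤ (always positive, so no real roots).
q²+11 is irreducible over ℤ (always positive, so no real roots).

(q²+11)*(q²+3)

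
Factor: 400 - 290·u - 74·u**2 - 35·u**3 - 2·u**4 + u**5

Among the possible rational roots, u = 1 is a root, giving the factor (u - 1) and quotient u**4 - u**3 - 36·u**2 - 110·u - 400.
Continuing, u = -5 is a root, giving the factor (u + 5) and quotient u**3 - 6·u**2 - 6·u - 80.
Continuing, u = 8 is a root, so (u - 8) is a factor; dividing leaves u**2 + 2·u + 10.
The quadratic u**2 + 2·u + 10 has discriminant -36 < 0 and is irreducible over ℤ.

(u + 5)·(u - 1)·(u - 8)·(u**2 + 2·u + 10)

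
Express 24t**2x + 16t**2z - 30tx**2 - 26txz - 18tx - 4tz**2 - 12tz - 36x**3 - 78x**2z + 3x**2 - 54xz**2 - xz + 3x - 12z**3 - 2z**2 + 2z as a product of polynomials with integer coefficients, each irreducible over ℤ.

(2t - 4x - 2z - 1)(3x + 2z)(4t + 3x + 3z - 1)

Group: 3x(8t**2 - 10tx - 2tz - 6t - 12x**2 - 18xz + x - 6z**2 - z + 1) + 2z(8t**2 - 10tx - 2tz - 6t - 12x**2 - 18xz + x - 6z**2 - z + 1); both groups contain (8t**2 - 10tx - 2tz - 6t - 12x**2 - 18xz + x - 6z**2 - z + 1), so (3x + 2z) is a factor with cofactor 8t**2 - 10tx - 2tz - 6t - 12x**2 - 18xz + x - 6z**2 - z + 1.
The cofactor groups again: 8t**2 - 10tx - 2tz - 6t - 12x**2 - 18xz + x - 6z**2 - z + 1 = 4t(2t - 4x - 2z - 1) + (3x + 3z - 1)(2t - 4x - 2z - 1); both groups contain (2t - 4x - 2z - 1), giving (4t + 3x + 3z - 1)(2t - 4x - 2z - 1).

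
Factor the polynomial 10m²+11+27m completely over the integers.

(2m+1)(5m+11)

Need a pair with product 10·11 = 110 and sum 27: that's 5 and 22.
Split the middle term: 10m²+5m + 22m+11 = 5m(2m+1) + 11(2m+1).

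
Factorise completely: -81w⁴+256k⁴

(4k+3w)(4k-3w)(16k²+9w²)

Difference of squares twice: with A = 4k and B = 3w, A⁴ − B⁴ = (A² − B²)(A² + B²), and A² − B² factors again.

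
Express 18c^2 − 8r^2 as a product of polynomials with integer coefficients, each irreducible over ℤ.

2(3c + 2r)(3c − 2r)

Every term has a factor of 2. Then 9c^2 − 4r^2 = (3c)² − (2r)².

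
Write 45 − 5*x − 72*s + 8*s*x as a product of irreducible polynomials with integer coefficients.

(8*s − 5)*(x − 9)

Group as (8*s*x − 72*s) + (−5*x + 45) = 8*s*(x − 9) − 5*(x − 9).
Both groups share the factor (x − 9).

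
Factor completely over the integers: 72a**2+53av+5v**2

Group: 9a(8a+5v) + v(8a+5v); both groups contain (8a+5v).

(8a+5v)(9a+v)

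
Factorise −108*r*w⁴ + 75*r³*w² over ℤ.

3*r*w²*(5*r + 6*w)*(5*r − 6*w)

Every term has a factor of 3*r*w². Then 25*r² − 36*w² = (5*r)² − (6*w)².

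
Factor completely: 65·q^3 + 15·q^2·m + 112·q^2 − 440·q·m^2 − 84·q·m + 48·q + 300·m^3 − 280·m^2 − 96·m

Group: 13·q·(5·q^2 + 5·q·m + 4·q − 30·m^2 − 8·m) + (−10·m + 12)·(5·q^2 + 5·q·m + 4·q − 30·m^2 − 8·m); both groups contain (5·q^2 + 5·q·m + 4·q − 30·m^2 − 8·m), so (13·q − 10·m + 12) is a factor with cofactor 5·q^2 + 5·q·m + 4·q − 30·m^2 − 8·m.
The cofactor groups again: 5·q^2 + 5·q·m + 4·q − 30·m^2 − 8·m = 5·q·(q − 2·m) + (15·m + 4)·(q − 2·m); both groups contain (q − 2·m), giving (5·q + 15·m + 4)·(q − 2·m).

(13·q − 10·m + 12)·(q − 2·m)·(5·q + 15·m + 4)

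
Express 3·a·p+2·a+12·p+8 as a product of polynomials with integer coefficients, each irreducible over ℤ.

Group as (3·a·p+2·a) + (12·p+8) = a·(3·p+2) + 4·(3·p+2).
Both groups share the factor (3·p+2).

(3·p+2)·(a+4)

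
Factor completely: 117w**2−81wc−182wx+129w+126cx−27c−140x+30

(13w−9c+10)(9w−14x+3)

Group: 13w(9w−14x+3) + (−9c+10)(9w−14x+3); both groups contain (9w−14x+3).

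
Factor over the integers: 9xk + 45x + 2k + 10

Group as (9xk + 45x) + (2k + 10) = 9x(k + 5) + 2(k + 5).
Both groups share the factor (k + 5).

(9x + 2)(k + 5)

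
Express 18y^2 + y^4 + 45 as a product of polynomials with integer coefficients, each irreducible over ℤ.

(y^2 + 15)(y^2 + 3)

Substitute u = y^2 to get a quadratic in u, then factor.
y^2 + 15 is irreducible over ℤ (always positive, so no real roots).
y^2 + 3 is irreducible over ℤ (always positive, so no real roots).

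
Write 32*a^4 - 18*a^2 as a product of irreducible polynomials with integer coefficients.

Pull out the common factor 2*a^2; 16*a^2 - 9 is a difference of squares.

2*a^2*(4*a + 3)*(4*a - 3)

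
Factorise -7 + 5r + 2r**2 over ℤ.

Need a pair with product 2·(-7) = -14 and sum 5: that's -2 and 7.
Split the middle term: 2r**2 - 2r + 7r - 7 = 2r(r - 1) + 7(r - 1).

(2r + 7)(r - 1)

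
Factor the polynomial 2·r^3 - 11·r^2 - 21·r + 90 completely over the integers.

(2·r - 5)·(r + 3)·(r - 6)

By the rational root theorem, r = 5/2 is a root, giving the factor (2·r - 5) and quotient r^2 - 3·r - 18.
The remaining quadratic factors as (r - 6)(r + 3).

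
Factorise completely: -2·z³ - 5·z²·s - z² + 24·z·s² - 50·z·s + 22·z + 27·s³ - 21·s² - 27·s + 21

-(z - 3·s + 3)·(2·z + 9·s - 7)·(z + s + 1)

Group: 2·z·(-z² + 2·z·s - 4·z + 3·s² - 3) + (9·s - 7)·(-z² + 2·z·s - 4·z + 3·s² - 3); both groups contain (-z² + 2·z·s - 4·z + 3·s² - 3), so (2·z + 9·s - 7) is a factor with cofactor -z² + 2·z·s - 4·z + 3·s² - 3.
The cofactor groups again: -z² + 2·z·s - 4·z + 3·s² - 3 = -z·(z + s + 1) + (3·s - 3)·(z + s + 1); both groups contain (z + s + 1), giving -(z - 3·s + 3)·(z + s + 1).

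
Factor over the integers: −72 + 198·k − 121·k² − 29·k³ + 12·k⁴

Testing divisors of the constant over divisors of the leading coefficient, k = 4 is a root, so (k − 4) is a factor; dividing leaves 12·k³ + 19·k² − 45·k + 18.
Continuing, k = 3/4 is a root, giving the factor (4·k − 3) and quotient 3·k² + 7·k − 6.
The remaining quadratic factors as (3·k − 2)(k + 3).

(3·k − 2)·(4·k − 3)·(k + 3)·(k − 4)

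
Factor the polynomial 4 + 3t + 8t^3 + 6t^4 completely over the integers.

Group as (6t^4 + 3t) + (8t^3 + 4) = 3t(2t^3 + 1) + 4(2t^3 + 1).
Both groups share the factor (2t^3 + 1).

(3t + 4)(2t^3 + 1)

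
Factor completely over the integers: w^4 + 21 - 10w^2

(w^2 - 3)(w^2 - 7)

Substitute u = w^2 to get a quadratic in u, then factor.
w^2 - 7 is irreducible over ℤ (7 is not a perfect square).
w^2 - 3 is irreducible over ℤ (3 is not a perfect square).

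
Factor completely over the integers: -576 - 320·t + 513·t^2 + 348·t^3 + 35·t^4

By the rational root theorem, t = -8/7 is a root, so (7·t + 8) is a factor; dividing leaves 5·t^3 + 44·t^2 + 23·t - 72.
Then t = -8 is a root, so (t + 8) divides it; the quotient is 5·t^2 + 4·t - 9.
The remaining quadratic factors as (5·t + 9)(t - 1).

(5·t + 9)·(7·t + 8)·(t + 8)·(t - 1)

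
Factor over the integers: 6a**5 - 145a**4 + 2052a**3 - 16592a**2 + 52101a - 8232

(6a - 1)(a - 7)(a - 8)(a**2 - 9a + 147)

By the rational root theorem, a = 7 is a root, so (a - 7) is a factor; dividing leaves 6a**4 - 103a**3 + 1331a**2 - 7275a + 1176.
Next, a = 1/6 is a root, giving the factor (6a - 1) and quotient a**3 - 17a**2 + 219a - 1176.
Then a = 8 is a root, so (a - 8) is a factor; dividing leaves a**2 - 9a + 147.
The quadratic a**2 - 9a + 147 has discriminant -507 < 0 and is irreducible over ℤ.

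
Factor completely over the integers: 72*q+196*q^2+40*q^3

Pull out the common factor 4*q, then factor the remaining trinomial.

4*q*(2*q+9)*(5*q+2)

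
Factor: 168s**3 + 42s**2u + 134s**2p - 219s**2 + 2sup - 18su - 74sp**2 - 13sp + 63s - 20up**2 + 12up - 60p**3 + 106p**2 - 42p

(3s - 2p)(7s + 5p - 3)(8s + 2u + 6p - 7)

Group: 8s(21s**2 + sp - 9s - 10p**2 + 6p) + (2u + 6p - 7)(21s**2 + sp - 9s - 10p**2 + 6p); both groups contain (21s**2 + sp - 9s - 10p**2 + 6p), so (8s + 2u + 6p - 7) is a factor with cofactor 21s**2 + sp - 9s - 10p**2 + 6p.
The cofactor groups again: 21s**2 + sp - 9s - 10p**2 + 6p = 3s(7s + 5p - 3) - 2p(7s + 5p - 3); both groups contain (7s + 5p - 3), giving (3s - 2p)(7s + 5p - 3).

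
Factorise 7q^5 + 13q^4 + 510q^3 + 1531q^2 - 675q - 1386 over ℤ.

By the rational root theorem, q = -6/7 is a root, giving the factor (7q + 6) and quotient q^4 + q^3 + 72q^2 + 157q - 231.
Continuing, q = 1 is a root, so (q - 1) is a factor; dividing leaves q^3 + 2q^2 + 74q + 231.
Next, q = -3 is a root, giving the factor (q + 3) and quotient q^2 - q + 77.
The quadratic q^2 - q + 77 has discriminant -307 < 0 and is irreducible over ℤ.

(7q + 6)(q + 3)(q - 1)(q^2 - q + 77)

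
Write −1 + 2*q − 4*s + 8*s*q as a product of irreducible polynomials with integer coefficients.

(2*q − 1)*(4*s + 1)

Group as (8*s*q − 4*s) + (2*q − 1) = 4*s*(2*q − 1) + (2*q − 1).
Both groups share the factor (2*q − 1).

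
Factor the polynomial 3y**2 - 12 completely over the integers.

3(y + 2)(y - 2)

Every term has a factor of 3. Then y**2 - 4 = (y)² − (2)².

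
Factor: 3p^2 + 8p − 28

Need a pair with product 3·(−28) = −84 and sum 8: that's 14 and −6.
Split the middle term: 3p^2 + 14p − 6p − 28 = p(3p + 14) − 2(3p + 14).

(3p + 14)(p − 2)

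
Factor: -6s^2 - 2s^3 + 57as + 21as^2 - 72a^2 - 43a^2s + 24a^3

Group: 3a(8a^2 - 9as - 24a + s^2 + 3s) - 2s(8a^2 - 9as - 24a + s^2 + 3s); both groups contain (8a^2 - 9as - 24a + s^2 + 3s), so (3a - 2s) is a factor with cofactor 8a^2 - 9as - 24a + s^2 + 3s.
The cofactor groups again: 8a^2 - 9as - 24a + s^2 + 3s = a(8a - s) + (-s - 3)(8a - s); both groups contain (8a - s), giving (a - s - 3)(8a - s).

(3a - 2s)(8a - s)(a - s - 3)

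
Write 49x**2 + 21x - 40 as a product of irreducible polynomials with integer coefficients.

Need a pair with product 49·(-40) = -1960 and sum 21: that's -35 and 56.
Split the middle term: 49x**2 - 35x + 56x - 40 = 7x(7x - 5) + 8(7x - 5).

(7x + 8)(7x - 5)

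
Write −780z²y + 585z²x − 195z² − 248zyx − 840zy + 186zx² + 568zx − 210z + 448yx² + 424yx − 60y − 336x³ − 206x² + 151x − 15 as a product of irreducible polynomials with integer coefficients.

Group: 15z(−52zy + 39zx − 13z + 32yx − 4y − 24x² + 11x − 1) + (14x + 15)(−52zy + 39zx − 13z + 32yx − 4y − 24x² + 11x − 1); both groups contain (−52zy + 39zx − 13z + 32yx − 4y − 24x² + 11x − 1), so (15z + 14x + 15) is a factor with cofactor −52zy + 39zx − 13z + 32yx − 4y − 24x² + 11x − 1.
The cofactor groups again: −52zy + 39zx − 13z + 32yx − 4y − 24x² + 11x − 1 = −13z(4y − 3x + 1) + (8x − 1)(4y − 3x + 1); both groups contain (4y − 3x + 1), giving −(13z − 8x + 1)(4y − 3x + 1).

−(4y − 3x + 1)(13z − 8x + 1)(15z + 14x + 15)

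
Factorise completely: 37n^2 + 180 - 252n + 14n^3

(2n - 5)(7n - 6)(n + 6)

Among the possible rational roots, n = 6/7 is a root, so (7n - 6) divides it; the quotient is 2n^2 + 7n - 30.
The remaining quadratic factors as (2n - 5)(n + 6).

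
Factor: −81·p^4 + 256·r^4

Difference of squares twice: with A = 4·r and B = 3·p, A⁴ − B⁴ = (A² − B²)(A² + B²), and A² − B² factors again.

(4·r − 3·p)·(4·r + 3·p)·(16·r^2 + 9·p^2)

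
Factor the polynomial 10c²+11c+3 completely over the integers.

(2c+1)(5c+3)

Need a pair with product 10·3 = 30 and sum 11: that's 6 and 5.
Split the middle term: 10c²+6c + 5c+3 = 2c(5c+3) + (5c+3).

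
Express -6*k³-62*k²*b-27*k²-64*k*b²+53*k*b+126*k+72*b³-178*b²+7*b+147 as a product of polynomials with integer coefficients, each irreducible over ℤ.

Group: 2*k*(-3*k²-25*k*b-24*k+18*b²-13*b-21) + (4*b-7)*(-3*k²-25*k*b-24*k+18*b²-13*b-21); both groups contain (-3*k²-25*k*b-24*k+18*b²-13*b-21), so (2*k+4*b-7) is a factor with cofactor -3*k²-25*k*b-24*k+18*b²-13*b-21.
The cofactor groups again: -3*k²-25*k*b-24*k+18*b²-13*b-21 = -k*(3*k-2*b+3) + (-9*b-7)*(3*k-2*b+3); both groups contain (3*k-2*b+3), giving -(k+9*b+7)*(3*k-2*b+3).

-(3*k-2*b+3)*(2*k+4*b-7)*(k+9*b+7)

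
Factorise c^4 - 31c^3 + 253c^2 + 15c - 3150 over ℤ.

(c + 3)(c - 14)(c - 15)(c - 5)

By the rational root theorem, c = 15 is a root, giving the factor (c - 15) and quotient c^3 - 16c^2 + 13c + 210.
Next, c = 5 is a root, so (c - 5) is a factor; dividing leaves c^2 - 11c - 42.
The remaining quadratic factors as (c + 3)(c - 14).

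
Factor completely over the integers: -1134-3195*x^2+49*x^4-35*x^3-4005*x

(7*x+3)*(7*x+6)*(x+7)*(x-9)

By the rational root theorem, x = 9 is a root, giving the factor (x-9) and quotient 49*x^3+406*x^2+459*x+126.
Next, x = -6/7 is a root, so (7*x+6) divides it; the quotient is 7*x^2+52*x+21.
The remaining quadratic factors as (7*x+3)(x+7).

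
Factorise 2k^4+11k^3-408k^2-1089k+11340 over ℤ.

(2k-9)(k+15)(k+7)(k-12)

Testing divisors of the constant over divisors of the leading coefficient, k = 9/2 is a root, so (2k-9) divides it; the quotient is k^3+10k^2-159k-1260.
Next, k = -7 is a root, giving the factor (k+7) and quotient k^2+3k-180.
The remaining quadratic factors as (k-12)(k+15).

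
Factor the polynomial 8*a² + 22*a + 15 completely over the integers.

Need a pair with product 8·15 = 120 and sum 22: that's 12 and 10.
Split the middle term: 8*a² + 12*a + 10*a + 15 = 4*a*(2*a + 3) + 5*(2*a + 3).

(2*a + 3)*(4*a + 5)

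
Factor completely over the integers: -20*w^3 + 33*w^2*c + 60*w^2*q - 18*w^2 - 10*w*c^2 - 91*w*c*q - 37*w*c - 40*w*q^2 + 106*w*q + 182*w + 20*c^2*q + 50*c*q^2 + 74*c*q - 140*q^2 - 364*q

Group: w*(-20*w^2 + 33*w*c + 20*w*q - 18*w - 10*c^2 - 25*c*q - 37*c + 70*q + 182) - 2*q*(-20*w^2 + 33*w*c + 20*w*q - 18*w - 10*c^2 - 25*c*q - 37*c + 70*q + 182); both groups contain (-20*w^2 + 33*w*c + 20*w*q - 18*w - 10*c^2 - 25*c*q - 37*c + 70*q + 182), so (w - 2*q) is a factor with cofactor -20*w^2 + 33*w*c + 20*w*q - 18*w - 10*c^2 - 25*c*q - 37*c + 70*q + 182.
The cofactor groups again: -20*w^2 + 33*w*c + 20*w*q - 18*w - 10*c^2 - 25*c*q - 37*c + 70*q + 182 = -4*w*(5*w - 2*c - 5*q - 13) + (5*c - 14)*(5*w - 2*c - 5*q - 13); both groups contain (5*w - 2*c - 5*q - 13), giving -(4*w - 5*c + 14)*(5*w - 2*c - 5*q - 13).

-(5*w - 2*c - 5*q - 13)*(w - 2*q)*(4*w - 5*c + 14)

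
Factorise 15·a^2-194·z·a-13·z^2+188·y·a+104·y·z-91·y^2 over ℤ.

Group: -7·y·(13·y-13·z+a) + (z+15·a)·(13·y-13·z+a); both groups contain (13·y-13·z+a).

-(7·y-z-15·a)·(13·y-13·z+a)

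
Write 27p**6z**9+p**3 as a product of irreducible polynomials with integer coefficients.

Every term has a factor of p**3; factoring it out leaves 27p**3z**9+1.
Recognize a sum of cubes with the parts 1 and 3pz**3.

p**3(3pz**3+1)(9p**2z**6-3pz**3+1)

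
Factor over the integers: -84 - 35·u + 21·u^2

7·(3·u + 4)·(u - 3)

Pull out the common factor 7, then factor the remaining trinomial.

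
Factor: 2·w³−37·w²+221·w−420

(2·w−15)·(w−4)·(w−7)

Among the possible rational roots, w = 4 is a root, so (w−4) is a factor; dividing leaves 2·w²−29·w+105.
The remaining quadratic factors as (2·w−15)(w−7).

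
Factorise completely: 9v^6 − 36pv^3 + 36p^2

9(2p − v^3)^2

Pull out the common factor 9, leaving 4p^2 − 4pv^3 + v^6.
Recognize a perfect-square trinomial with the parts 2p and v^3.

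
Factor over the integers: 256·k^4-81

(4·k+3)·(4·k-3)·(16·k^2+9)

Difference of squares twice: with A = 4·k and B = 3, A⁴ − B⁴ = (A² − B²)(A² + B²), and A² − B² factors again.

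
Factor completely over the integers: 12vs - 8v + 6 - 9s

Group as (12vs - 8v) + (-9s + 6) = 4v(3s - 2) - 3(3s - 2).
Both groups share the factor (3s - 2).

(3s - 2)(4v - 3)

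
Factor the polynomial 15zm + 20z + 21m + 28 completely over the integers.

(3m + 4)(5z + 7)

Group as (15zm + 20z) + (21m + 28) = 5z(3m + 4) + 7(3m + 4).
Both groups share the factor (3m + 4).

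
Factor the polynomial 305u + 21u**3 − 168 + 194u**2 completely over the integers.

Among the possible rational roots, u = −8/3 is a root, so (3u + 8) is a factor; dividing leaves 7u**2 + 46u − 21.
The remaining quadratic factors as (u + 7)(7u − 3).

(3u + 8)(7u − 3)(u + 7)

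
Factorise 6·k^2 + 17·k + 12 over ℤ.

Need a pair with product 6·12 = 72 and sum 17: that's 8 and 9.
Split the middle term: 6·k^2 + 8·k + 9·k + 12 = 2·k·(3·k + 4) + 3·(3·k + 4).

(2·k + 3)·(3·k + 4)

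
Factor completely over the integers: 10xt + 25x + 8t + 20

Group as (10xt + 25x) + (8t + 20) = 5x(2t + 5) + 4(2t + 5).
Both groups share the factor (2t + 5).

(2t + 5)(5x + 4)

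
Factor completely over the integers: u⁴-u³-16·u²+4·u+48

Trying the rational-root candidates, u = 4 is a root, so (u-4) divides it; the quotient is u³+3·u²-4·u-12.
Then u = -3 is a root, giving the factor (u+3) and quotient u²-4.
The remaining quadratic factors as (u-2)(u+2).

(u+2)·(u+3)·(u-2)·(u-4)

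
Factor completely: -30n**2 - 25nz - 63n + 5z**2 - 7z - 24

Group: -5n(6n - z + 3) + (-5z - 8)(6n - z + 3); both groups contain (6n - z + 3).

-(5n + 5z + 8)(6n - z + 3)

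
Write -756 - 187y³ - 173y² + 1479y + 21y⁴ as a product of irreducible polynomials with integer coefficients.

(3y - 7)(7y - 4)(y + 3)(y - 9)

Among the possible rational roots, y = -3 is a root, so (y + 3) is a factor; dividing leaves 21y³ - 250y² + 577y - 252.
Next, y = 9 is a root, so (y - 9) divides it; the quotient is 21y² - 61y + 28.
The remaining quadratic factors as (3y - 7)(7y - 4).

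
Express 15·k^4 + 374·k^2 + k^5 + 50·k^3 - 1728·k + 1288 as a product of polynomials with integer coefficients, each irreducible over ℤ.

(k + 14)·(k - 1)·(k - 2)·(k^2 + 4·k + 46)

Among the possible rational roots, k = 2 is a root, so (k - 2) divides it; the quotient is k^4 + 17·k^3 + 84·k^2 + 542·k - 644.
Then k = -14 is a root, giving the factor (k + 14) and quotient k^3 + 3·k^2 + 42·k - 46.
Next, k = 1 is a root, so (k - 1) divides it; the quotient is k^2 + 4·k + 46.
The quadratic k^2 + 4·k + 46 has discriminant -168 < 0 and is irreducible over ℤ.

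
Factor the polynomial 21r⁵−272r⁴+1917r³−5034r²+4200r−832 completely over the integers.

(3r−8)(7r−2)(r−1)(r²−9r+52)

By the rational root theorem, r = 8/3 is a root, so (3r−8) is a factor; dividing leaves 7r⁴−72r³+447r²−486r+104.
Then r = 1 is a root, so (r−1) is a factor; dividing leaves 7r³−65r²+382r−104.
Next, r = 2/7 is a root, so (7r−2) divides it; the quotient is r²−9r+52.
The quadratic r²−9r+52 has discriminant −127 < 0 and is irreducible over ℤ.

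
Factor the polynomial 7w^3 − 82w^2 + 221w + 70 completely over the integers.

(7w + 2)(w − 5)(w − 7)

Trying the rational-root candidates, w = 5 is a root, giving the factor (w − 5) and quotient 7w^2 − 47w − 14.
The remaining quadratic factors as (w − 7)(7w + 2).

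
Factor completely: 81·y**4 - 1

Write as (9·y**2)² − (1)², then factor 9·y**2 - 1 once more.

(3·y + 1)·(3·y - 1)·(9·y**2 + 1)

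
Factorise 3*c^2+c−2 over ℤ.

Need a pair with product 3·(−2) = −6 and sum 1: that's 3 and −2.
Split the middle term: 3*c^2+3*c − 2*c−2 = 3*c*(c+1) − 2*(c+1).

(3*c−2)*(c+1)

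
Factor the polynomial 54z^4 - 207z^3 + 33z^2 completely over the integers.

Pull out the common factor 3z^2, then factor the remaining trinomial.

3z^2(3z - 11)(6z - 1)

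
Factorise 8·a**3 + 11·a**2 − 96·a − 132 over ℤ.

Group as (8·a**3 − 96·a) + (11·a**2 − 132) = 8·a·(a**2 − 12) + 11·(a**2 − 12).
Both groups share the factor (a**2 − 12).

(8·a + 11)·(a**2 − 12)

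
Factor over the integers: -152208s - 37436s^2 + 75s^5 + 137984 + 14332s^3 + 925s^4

(3s - 11)(5s + 14)(5s - 4)(s^2 + 14s + 224)

Trying the rational-root candidates, s = -14/5 is a root, giving the factor (5s + 14) and quotient 15s^4 + 143s^3 + 2466s^2 - 14392s + 9856.
Continuing, s = 4/5 is a root, so (5s - 4) is a factor; dividing leaves 3s^3 + 31s^2 + 518s - 2464.
Then s = 11/3 is a root, so (3s - 11) divides it; the quotient is s^2 + 14s + 224.
The quadratic s^2 + 14s + 224 has discriminant -700 < 0 and is irreducible over ℤ.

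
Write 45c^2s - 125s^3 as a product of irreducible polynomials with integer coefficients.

5s(3c + 5s)(3c - 5s)

Factor out 5s, leaving 9c^2 - 25s^2, which is a difference of two squares.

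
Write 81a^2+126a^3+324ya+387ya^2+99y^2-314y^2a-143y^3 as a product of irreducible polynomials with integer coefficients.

Group: 11y(-13y^2-25ya+9y+42a^2+27a) + 3a(-13y^2-25ya+9y+42a^2+27a); both groups contain (-13y^2-25ya+9y+42a^2+27a), so (11y+3a) is a factor with cofactor -13y^2-25ya+9y+42a^2+27a.
The cofactor groups again: -13y^2-25ya+9y+42a^2+27a = -y(13y-14a-9) - 3a(13y-14a-9); both groups contain (13y-14a-9), giving -(y+3a)(13y-14a-9).

-(13y-14a-9)(11y+3a)(y+3a)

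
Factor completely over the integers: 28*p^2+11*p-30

Need a pair with product 28·(-30) = -840 and sum 11: that's 35 and -24.
Split the middle term: 28*p^2+35*p - 24*p-30 = 7*p*(4*p+5) - 6*(4*p+5).

(4*p+5)*(7*p-6)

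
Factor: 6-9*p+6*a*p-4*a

Group as (6*a*p-4*a) + (-9*p+6) = 2*a*(3*p-2) - 3*(3*p-2).
Both groups share the factor (3*p-2).

(2*a-3)*(3*p-2)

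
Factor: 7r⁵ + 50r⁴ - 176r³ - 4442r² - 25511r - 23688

(7r + 8)(r + 7)(r - 9)(r² + 8r + 47)

Trying the rational-root candidates, r = 9 is a root, giving the factor (r - 9) and quotient 7r⁴ + 113r³ + 841r² + 3127r + 2632.
Next, r = -7 is a root, giving the factor (r + 7) and quotient 7r³ + 64r² + 393r + 376.
Next, r = -8/7 is a root, so (7r + 8) divides it; the quotient is r² + 8r + 47.
The quadratic r² + 8r + 47 has discriminant -124 < 0 and is irreducible over ℤ.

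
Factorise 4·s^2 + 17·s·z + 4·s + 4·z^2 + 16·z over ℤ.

Group: 4·s·(s + 4·z) + (z + 4)·(s + 4·z); both groups contain (s + 4·z).

(4·s + z + 4)·(s + 4·z)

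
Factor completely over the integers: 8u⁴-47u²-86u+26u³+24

(2u+3)(4u-1)(u+4)(u-2)

By the rational root theorem, u = 1/4 is a root, so (4u-1) is a factor; dividing leaves 2u³+7u²-10u-24.
Continuing, u = 2 is a root, so (u-2) is a factor; dividing leaves 2u²+11u+12.
The remaining quadratic factors as (2u+3)(u+4).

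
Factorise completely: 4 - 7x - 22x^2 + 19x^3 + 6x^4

Among the possible rational roots, x = 1 is a root, so (x - 1) is a factor; dividing leaves 6x^3 + 25x^2 + 3x - 4.
Continuing, x = 1/3 is a root, so (3x - 1) is a factor; dividing leaves 2x^2 + 9x + 4.
The remaining quadratic factors as (x + 4)(2x + 1).

(2x + 1)(3x - 1)(x + 4)(x - 1)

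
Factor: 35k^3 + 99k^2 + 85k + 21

Among the possible rational roots, k = −3/7 is a root, giving the factor (7k + 3) and quotient 5k^2 + 12k + 7.
The remaining quadratic factors as (5k + 7)(k + 1).

(5k + 7)(7k + 3)(k + 1)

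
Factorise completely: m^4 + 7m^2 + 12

(m^2 + 3)(m^2 + 4)

Substitute u = m^2 to get a quadratic in u, then factor.
m^2 + 4 is irreducible over ℤ (sum of squares).
m^2 + 3 is irreducible over ℤ (always positive, so no real roots).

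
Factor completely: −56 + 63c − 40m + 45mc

Group as (45mc − 40m) + (63c − 56) = 5m(9c − 8) + 7(9c − 8).
Both groups share the factor (9c − 8).

(5m + 7)(9c − 8)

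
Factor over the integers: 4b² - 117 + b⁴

Substitute u = b² to get a quadratic in u, then factor.
b² - 9 is a difference of squares.
b² + 13 is irreducible over ℤ (always positive, so no real roots).

(b + 3)(b - 3)(b² + 13)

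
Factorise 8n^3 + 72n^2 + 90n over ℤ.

2n(2n + 15)(2n + 3)

Pull out the common factor 2n, then factor the remaining trinomial.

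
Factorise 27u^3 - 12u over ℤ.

3u(3u + 2)(3u - 2)

Factor out 3u, leaving 9u^2 - 4, which is a difference of two squares.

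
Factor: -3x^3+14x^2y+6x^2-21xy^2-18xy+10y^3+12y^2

-(3x-5y-6)(x-2y)(x-y)

Group: 3x(-x^2+3xy-2y^2) + (-5y-6)(-x^2+3xy-2y^2); both groups contain (-x^2+3xy-2y^2), so (3x-5y-6) is a factor with cofactor -x^2+3xy-2y^2.
The cofactor groups again: -x^2+3xy-2y^2 = -x(x-2y) + y(x-2y); both groups contain (x-2y), giving -(x-y)(x-2y).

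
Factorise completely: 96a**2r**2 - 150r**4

Every term has a factor of 6r**2. Then 16a**2 - 25r**2 = (4a)² − (5r)².

6r**2(4a + 5r)(4a - 5r)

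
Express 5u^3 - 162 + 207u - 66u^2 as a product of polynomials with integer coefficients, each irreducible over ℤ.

(5u - 6)(u - 3)(u - 9)

Among the possible rational roots, u = 9 is a root, so (u - 9) is a factor; dividing leaves 5u^2 - 21u + 18.
The remaining quadratic factors as (5u - 6)(u - 3).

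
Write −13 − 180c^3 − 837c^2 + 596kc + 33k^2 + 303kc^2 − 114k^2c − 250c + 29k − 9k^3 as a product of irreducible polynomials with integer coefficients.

−(3k − 3c − 13)(3k − 4c − 1)(k + 15c + 1)

Group: 3k(−3k^2 − 42kc + 10k + 45c^2 + 198c + 13) + (−4c − 1)(−3k^2 − 42kc + 10k + 45c^2 + 198c + 13); both groups contain (−3k^2 − 42kc + 10k + 45c^2 + 198c + 13), so (3k − 4c − 1) is a factor with cofactor −3k^2 − 42kc + 10k + 45c^2 + 198c + 13.
The cofactor groups again: −3k^2 − 42kc + 10k + 45c^2 + 198c + 13 = −k(3k − 3c − 13) + (−15c − 1)(3k − 3c − 13); both groups contain (3k − 3c − 13), giving −(k + 15c + 1)(3k − 3c − 13).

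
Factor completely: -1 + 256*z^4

(4*z)⁴ − (1)⁴ = ((4*z)² − (1)²)((4*z)² + (1)²); the first factor splits again, the second (16*z^2 + 1) is irreducible.

(4*z + 1)*(4*z - 1)*(16*z^2 + 1)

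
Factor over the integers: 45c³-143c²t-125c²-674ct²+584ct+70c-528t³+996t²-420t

Group: 5c(9c²-43ct-7c-66t²+42t) + (8t-10)(9c²-43ct-7c-66t²+42t); both groups contain (9c²-43ct-7c-66t²+42t), so (5c+8t-10) is a factor with cofactor 9c²-43ct-7c-66t²+42t.
The cofactor groups again: 9c²-43ct-7c-66t²+42t = c(9c+11t-7) - 6t(9c+11t-7); both groups contain (9c+11t-7), giving (c-6t)(9c+11t-7).

(5c+8t-10)(9c+11t-7)(c-6t)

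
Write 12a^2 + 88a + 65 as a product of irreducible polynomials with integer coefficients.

Need a pair with product 12·65 = 780 and sum 88: that's 10 and 78.
Split the middle term: 12a^2 + 10a + 78a + 65 = 2a(6a + 5) + 13(6a + 5).

(2a + 13)(6a + 5)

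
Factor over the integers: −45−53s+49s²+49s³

Testing divisors of the constant over divisors of the leading coefficient, s = −5/7 is a root, so (7s+5) divides it; the quotient is 7s²+2s−9.
The remaining quadratic factors as (s−1)(7s+9).

(7s+5)(7s+9)(s−1)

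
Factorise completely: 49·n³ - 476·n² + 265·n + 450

Among the possible rational roots, n = 10/7 is a root, so (7·n - 10) divides it; the quotient is 7·n² - 58·n - 45.
The remaining quadratic factors as (7·n + 5)(n - 9).

(7·n + 5)·(7·n - 10)·(n - 9)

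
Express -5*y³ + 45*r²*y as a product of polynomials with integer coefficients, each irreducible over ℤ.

5*y*(3*r + y)*(3*r - y)

Every term has a factor of 5*y. Then 9*r² - y² = (3*r)² − (y)².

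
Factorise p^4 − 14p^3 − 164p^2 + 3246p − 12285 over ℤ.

(p + 15)(p − 13)(p − 7)(p − 9)

By the rational root theorem, p = 13 is a root, so (p − 13) is a factor; dividing leaves p^3 − p^2 − 177p + 945.
Continuing, p = −15 is a root, so (p + 15) is a factor; dividing leaves p^2 − 16p + 63.
The remaining quadratic factors as (p − 9)(p − 7).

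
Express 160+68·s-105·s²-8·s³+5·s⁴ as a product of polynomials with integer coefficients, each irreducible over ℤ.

Among the possible rational roots, s = 5 is a root, so (s-5) divides it; the quotient is 5·s³+17·s²-20·s-32.
Then s = -1 is a root, so (s+1) is a factor; dividing leaves 5·s²+12·s-32.
The remaining quadratic factors as (5·s-8)(s+4).

(5·s-8)·(s+1)·(s+4)·(s-5)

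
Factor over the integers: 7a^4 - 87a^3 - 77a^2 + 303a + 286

Trying the rational-root candidates, a = -1 is a root, giving the factor (a + 1) and quotient 7a^3 - 94a^2 + 17a + 286.
Next, a = 13 is a root, so (a - 13) divides it; the quotient is 7a^2 - 3a - 22.
The remaining quadratic factors as (a - 2)(7a + 11).

(7a + 11)(a + 1)(a - 13)(a - 2)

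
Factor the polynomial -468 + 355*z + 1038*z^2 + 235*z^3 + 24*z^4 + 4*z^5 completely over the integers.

(2*z + 9)*(2*z - 1)*(z + 1)*(z^2 + z + 52)

Trying the rational-root candidates, z = -9/2 is a root, so (2*z + 9) is a factor; dividing leaves 2*z^4 + 3*z^3 + 104*z^2 + 51*z - 52.
Then z = 1/2 is a root, so (2*z - 1) divides it; the quotient is z^3 + 2*z^2 + 53*z + 52.
Next, z = -1 is a root, so (z + 1) divides it; the quotient is z^2 + z + 52.
The quadratic z^2 + z + 52 has discriminant -207 < 0 and is irreducible over ℤ.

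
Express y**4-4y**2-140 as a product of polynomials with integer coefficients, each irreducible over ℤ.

(y**2+10)(y**2-14)

Substitute u = y**2 to get a quadratic in u, then factor.
y**2-14 is irreducible over ℤ (14 is not a perfect square).
y**2+10 is irreducible over ℤ (always positive, so no real roots).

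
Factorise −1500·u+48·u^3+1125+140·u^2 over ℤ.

(2·u+15)·(4·u−15)·(6·u−5)

Among the possible rational roots, u = 15/4 is a root, so (4·u−15) is a factor; dividing leaves 12·u^2+80·u−75.
The remaining quadratic factors as (6·u−5)(2·u+15).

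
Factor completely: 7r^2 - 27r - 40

(7r + 8)(r - 5)

Need a pair with product 7·(-40) = -280 and sum -27: that's -35 and 8.
Split the middle term: 7r^2 - 35r + 8r - 40 = 7r(r - 5) + 8(r - 5).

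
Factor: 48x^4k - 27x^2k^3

Every term has a factor of 3x^2k. Then 16x^2 - 9k^2 = (4x)² − (3k)².

3kx^2(4x - 3k)(4x + 3k)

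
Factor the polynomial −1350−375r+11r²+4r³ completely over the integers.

(4r+15)(r+9)(r−10)

Among the possible rational roots, r = −15/4 is a root, giving the factor (4r+15) and quotient r²−r−90.
The remaining quadratic factors as (r+9)(r−10).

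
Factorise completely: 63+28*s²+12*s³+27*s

Group as (12*s³+27*s) + (28*s²+63) = 3*s*(4*s²+9) + 7*(4*s²+9).
Both groups share the factor (4*s²+9).

(3*s+7)*(4*s²+9)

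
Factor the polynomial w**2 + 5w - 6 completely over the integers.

Two integers with product -6 and sum 5 are -1 and 6.

(w + 6)(w - 1)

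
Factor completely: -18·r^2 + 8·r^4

2·r^2·(2·r + 3)·(2·r - 3)

Every term has a factor of 2·r^2. Then 4·r^2 - 9 = (2·r)² − (3)².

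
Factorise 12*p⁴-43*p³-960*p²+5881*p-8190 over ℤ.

(3*p-13)*(4*p-9)*(p+10)*(p-7)

Among the possible rational roots, p = 7 is a root, so (p-7) is a factor; dividing leaves 12*p³+41*p²-673*p+1170.
Then p = -10 is a root, giving the factor (p+10) and quotient 12*p²-79*p+117.
The remaining quadratic factors as (3*p-13)(4*p-9).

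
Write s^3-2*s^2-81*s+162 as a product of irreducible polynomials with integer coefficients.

(s+9)*(s-2)*(s-9)

Testing divisors of the constant over divisors of the leading coefficient, s = -9 is a root, so (s+9) divides it; the quotient is s^2-11*s+18.
The remaining quadratic factors as (s-2)(s-9).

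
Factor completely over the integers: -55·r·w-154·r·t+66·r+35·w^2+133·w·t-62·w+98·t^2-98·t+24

Group: -11·r·(5·w+14·t-6) + (7·w+7·t-4)·(5·w+14·t-6); both groups contain (5·w+14·t-6).

-(11·r-7·w-7·t+4)·(5·w+14·t-6)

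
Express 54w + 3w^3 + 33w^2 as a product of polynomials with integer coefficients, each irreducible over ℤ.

Pull out the common factor 3w, then factor the remaining trinomial.

3w(w + 2)(w + 9)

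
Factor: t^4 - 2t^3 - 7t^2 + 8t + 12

By the rational root theorem, t = -1 is a root, so (t + 1) is a factor; dividing leaves t^3 - 3t^2 - 4t + 12.
Continuing, t = 3 is a root, so (t - 3) divides it; the quotient is t^2 - 4.
The remaining quadratic factors as (t + 2)(t - 2).

(t + 1)(t + 2)(t - 2)(t - 3)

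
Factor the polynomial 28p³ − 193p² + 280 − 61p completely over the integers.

(4p + 5)(7p − 8)(p − 7)

By the rational root theorem, p = 8/7 is a root, so (7p − 8) is a factor; dividing leaves 4p² − 23p − 35.
The remaining quadratic factors as (p − 7)(4p + 5).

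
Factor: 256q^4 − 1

Difference of squares twice: with A = 4q and B = 1, A⁴ − B⁴ = (A² − B²)(A² + B²), and A² − B² factors again.

(4q + 1)(4q − 1)(16q^2 + 1)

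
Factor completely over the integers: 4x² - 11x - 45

Need a pair with product 4·(-45) = -180 and sum -11: that's -20 and 9.
Split the middle term: 4x² - 20x + 9x - 45 = 4x(x - 5) + 9(x - 5).

(4x + 9)(x - 5)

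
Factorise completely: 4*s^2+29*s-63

Need a pair with product 4·(-63) = -252 and sum 29: that's -7 and 36.
Split the middle term: 4*s^2-7*s + 36*s-63 = s*(4*s-7) + 9*(4*s-7).

(4*s-7)*(s+9)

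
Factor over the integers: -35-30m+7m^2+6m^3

(6m+7)(m^2-5)

Group as (6m^3-30m) + (7m^2-35) = 6m(m^2-5) + 7(m^2-5).
Both groups share the factor (m^2-5).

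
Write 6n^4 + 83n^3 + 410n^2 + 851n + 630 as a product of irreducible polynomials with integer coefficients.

Testing divisors of the constant over divisors of the leading coefficient, n = -2 is a root, so (n + 2) divides it; the quotient is 6n^3 + 71n^2 + 268n + 315.
Next, n = -9/2 is a root, so (2n + 9) divides it; the quotient is 3n^2 + 22n + 35.
The remaining quadratic factors as (3n + 7)(n + 5).

(2n + 9)(3n + 7)(n + 2)(n + 5)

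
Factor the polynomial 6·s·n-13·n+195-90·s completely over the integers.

(6·s-13)·(n-15)

Group as (6·s·n-90·s) + (-13·n+195) = 6·s·(n-15) - 13·(n-15).
Both groups share the factor (n-15).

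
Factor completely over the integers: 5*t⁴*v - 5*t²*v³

Every term has a factor of 5*t²*v. Then t² - v² = (t)² − (v)².

5*t²*v*(t + v)*(t - v)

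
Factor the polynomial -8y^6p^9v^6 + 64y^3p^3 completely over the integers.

-8p^3y^3(yp^2v^2 - 2)(y^2p^4v^4 + 2yp^2v^2 + 4)

Every term has a factor of 8y^3p^3; factoring it out leaves -y^3p^6v^6 + 8.
Recognize a difference of cubes with the parts 2 and yp^2v^2.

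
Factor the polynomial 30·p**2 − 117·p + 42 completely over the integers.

3·(2·p − 7)·(5·p − 2)

Pull out the common factor 3, then factor the remaining trinomial.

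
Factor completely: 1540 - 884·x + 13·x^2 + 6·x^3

Trying the rational-root candidates, x = -14 is a root, so (x + 14) is a factor; dividing leaves 6·x^2 - 71·x + 110.
The remaining quadratic factors as (x - 10)(6·x - 11).

(6·x - 11)·(x + 14)·(x - 10)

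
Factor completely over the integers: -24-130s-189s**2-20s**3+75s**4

(3s+1)(5s+3)(5s+4)(s-2)

Testing divisors of the constant over divisors of the leading coefficient, s = -4/5 is a root, so (5s+4) divides it; the quotient is 15s**3-16s**2-25s-6.
Continuing, s = -1/3 is a root, so (3s+1) divides it; the quotient is 5s**2-7s-6.
The remaining quadratic factors as (s-2)(5s+3).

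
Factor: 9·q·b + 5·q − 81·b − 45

(9·b + 5)·(q − 9)

Group as (9·q·b + 5·q) + (−81·b − 45) = q·(9·b + 5) − 9·(9·b + 5).
Both groups share the factor (9·b + 5).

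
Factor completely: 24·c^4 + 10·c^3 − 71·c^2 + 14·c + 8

Among the possible rational roots, c = −1/4 is a root, giving the factor (4·c + 1) and quotient 6·c^3 + c^2 − 18·c + 8.
Next, c = 4/3 is a root, so (3·c − 4) divides it; the quotient is 2·c^2 + 3·c − 2.
The remaining quadratic factors as (c + 2)(2·c − 1).

(2·c − 1)·(3·c − 4)·(4·c + 1)·(c + 2)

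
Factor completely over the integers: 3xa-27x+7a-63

Group as (3xa-27x) + (7a-63) = 3x(a-9) + 7(a-9).
Both groups share the factor (a-9).

(3x+7)(a-9)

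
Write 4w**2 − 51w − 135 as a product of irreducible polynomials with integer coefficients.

Need a pair with product 4·(−135) = −540 and sum −51: that's 9 and −60.
Split the middle term: 4w**2 + 9w − 60w − 135 = w(4w + 9) − 15(4w + 9).

(4w + 9)(w − 15)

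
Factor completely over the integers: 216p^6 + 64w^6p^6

8p^6(2w^2 + 3)(4w^4 - 6w^2 + 9)

Factor out 8p^6 first: what remains is 8w^6 + 27.
Recognize a sum of cubes with the parts 3 and 2w^2.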